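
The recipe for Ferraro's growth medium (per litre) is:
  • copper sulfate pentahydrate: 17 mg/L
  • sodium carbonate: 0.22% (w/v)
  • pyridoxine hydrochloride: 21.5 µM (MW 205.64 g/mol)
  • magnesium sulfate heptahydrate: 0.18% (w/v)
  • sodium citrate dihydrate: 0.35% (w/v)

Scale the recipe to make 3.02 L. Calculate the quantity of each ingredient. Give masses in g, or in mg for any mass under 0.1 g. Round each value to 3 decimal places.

copper sulfate pentahydrate 51.340 mg; sodium carbonate 6.644 g; pyridoxine hydrochloride 13.352 mg; magnesium sulfate heptahydrate 5.436 g; sodium citrate dihydrate 10.570 g

Scale factor relative to 1 L: 3.02.
copper sulfate pentahydrate: 17 mg/L × 3.02 L = 51.340 mg
sodium carbonate: 0.22 g per 100 mL × 3020 mL ÷ 100 = 6.644 g
pyridoxine hydrochloride: 21.5 µmol/L × 205.64 g/mol × 3.02 L ÷ 1000 = 13.352 mg
magnesium sulfate heptahydrate: 0.18% w/v = 1.8 g/L → 1.8 × 3.02 L = 5.436 g
sodium citrate dihydrate: 0.35 g per 100 mL × 3020 mL ÷ 100 = 10.570 g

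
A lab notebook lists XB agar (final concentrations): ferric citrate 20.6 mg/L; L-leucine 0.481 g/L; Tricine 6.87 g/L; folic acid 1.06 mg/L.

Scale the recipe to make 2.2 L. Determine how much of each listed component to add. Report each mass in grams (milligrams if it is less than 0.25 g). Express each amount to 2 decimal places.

ferric citrate 45.32 mg; L-leucine 1.06 g; Tricine 15.11 g; folic acid 2.33 mg

Working volume: 2.2 L.
ferric citrate: 20.6 mg/L × 2.2 L = 45.32 mg
L-leucine: 0.481 g/L × 2.2 L = 1.06 g
Tricine: 6.87 g/L × 2.2 L = 15.11 g
folic acid: 1.06 mg/L × 2.2 L = 2.33 mg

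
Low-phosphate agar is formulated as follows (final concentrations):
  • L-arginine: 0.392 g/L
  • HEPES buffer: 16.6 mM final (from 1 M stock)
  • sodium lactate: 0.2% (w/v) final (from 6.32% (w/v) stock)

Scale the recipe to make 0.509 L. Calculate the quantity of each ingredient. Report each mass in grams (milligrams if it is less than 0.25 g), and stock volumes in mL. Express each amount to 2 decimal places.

L-arginine 199.53 mg; HEPES buffer 8.45 mL; sodium lactate 16.11 mL

Working volume: 0.509 L.
L-arginine: 0.392 g/L × 0.509 L = 0.199528 g = 199.53 mg
HEPES buffer: V = C2·V2/C1 = 16.6 mM × 509 mL ÷ 1000 mM = 8.45 mL
sodium lactate: V = C2·V2/C1 = 0.2% ÷ 6.32% × 509 mL = 16.11 mL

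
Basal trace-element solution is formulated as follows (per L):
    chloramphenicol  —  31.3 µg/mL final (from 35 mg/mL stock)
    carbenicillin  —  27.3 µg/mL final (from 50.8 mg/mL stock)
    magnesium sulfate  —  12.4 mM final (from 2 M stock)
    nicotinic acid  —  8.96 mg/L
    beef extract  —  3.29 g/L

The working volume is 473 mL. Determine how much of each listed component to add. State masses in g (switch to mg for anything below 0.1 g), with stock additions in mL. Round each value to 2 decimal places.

chloramphenicol 0.42 mL; carbenicillin 0.25 mL; magnesium sulfate 2.93 mL; nicotinic acid 4.24 mg; beef extract 1.56 g

Target volume = 473 mL = 0.473 L.
chloramphenicol: V = C2·V2/C1 = 31.3 µg/mL × 473 mL ÷ 35000 µg/mL = 0.42 mL
carbenicillin: C1V1 = C2V2 → 27.3 µg/mL × 473 mL ÷ 50800 µg/mL = 0.25 mL
magnesium sulfate: dilute stock: 12.4 mM × 473 mL ÷ 2000 mM = 2.93 mL
nicotinic acid: 8.96 mg/L × 0.473 L = 4.24 mg
beef extract: 3.29 g/L × 0.473 L = 1.56 g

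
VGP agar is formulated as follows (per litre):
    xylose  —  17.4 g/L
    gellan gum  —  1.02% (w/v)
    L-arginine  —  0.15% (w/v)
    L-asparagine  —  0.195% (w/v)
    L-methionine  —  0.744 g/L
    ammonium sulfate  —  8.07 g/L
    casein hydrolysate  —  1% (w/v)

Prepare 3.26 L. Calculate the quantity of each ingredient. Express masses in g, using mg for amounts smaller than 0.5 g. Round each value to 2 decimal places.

Scale factor relative to 1 L: 3.26.
xylose: 17.4 g/L × 3.26 L = 56.72 g
gellan gum: 1.02 g per 100 mL × 3260 mL ÷ 100 = 33.25 g
L-arginine: 0.15% w/v = 1.5 g/L → 1.5 × 3.26 L = 4.89 g
L-asparagine: 0.195 g per 100 mL × 3260 mL ÷ 100 = 6.36 g
L-methionine: 0.744 g/L × 3.26 L = 2.43 g
ammonium sulfate: 8.07 g/L × 3.26 L = 26.31 g
casein hydrolysate: 1% w/v = 10 g/L → 10 × 3.26 L = 32.60 g

xylose 56.72 g; gellan gum 33.25 g; L-arginine 4.89 g; L-asparagine 6.36 g; L-methionine 2.43 g; ammonium sulfate 26.31 g; casein hydrolysate 32.60 g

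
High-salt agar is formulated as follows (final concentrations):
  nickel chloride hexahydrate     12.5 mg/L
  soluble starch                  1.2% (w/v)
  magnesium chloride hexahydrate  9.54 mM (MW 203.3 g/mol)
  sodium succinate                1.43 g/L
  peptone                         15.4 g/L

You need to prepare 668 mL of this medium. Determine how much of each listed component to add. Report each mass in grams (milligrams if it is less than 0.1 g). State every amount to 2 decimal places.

Working volume: 668 mL = 0.668 L.
nickel chloride hexahydrate: 12.5 mg/L × 0.668 L = 8.35 mg
soluble starch: 1.2 g per 100 mL × 668 mL ÷ 100 = 8.02 g
magnesium chloride hexahydrate: 9.54 mmol/L × 203.3 g/mol × 0.668 L ÷ 1000 = 1.30 g
sodium succinate: 1.43 g/L × 0.668 L = 0.96 g
peptone: 15.4 g/L × 0.668 L = 10.29 g

nickel chloride hexahydrate 8.35 mg; soluble starch 8.02 g; magnesium chloride hexahydrate 1.30 g; sodium succinate 0.96 g; peptone 10.29 g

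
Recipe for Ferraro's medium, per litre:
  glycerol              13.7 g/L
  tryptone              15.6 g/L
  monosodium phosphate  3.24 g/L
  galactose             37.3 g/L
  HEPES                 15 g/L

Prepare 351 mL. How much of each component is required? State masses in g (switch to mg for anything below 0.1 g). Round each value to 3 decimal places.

Scale factor relative to 1 L: 0.351.
glycerol: 13.7 g/L × 0.351 L = 4.809 g
tryptone: 15.6 g/L × 0.351 L = 5.476 g
monosodium phosphate: 3.24 g/L × 0.351 L = 1.137 g
galactose: 37.3 g/L × 0.351 L = 13.092 g
HEPES: 15 g/L × 0.351 L = 5.265 g

glycerol 4.809 g; tryptone 5.476 g; monosodium phosphate 1.137 g; galactose 13.092 g; HEPES 5.265 g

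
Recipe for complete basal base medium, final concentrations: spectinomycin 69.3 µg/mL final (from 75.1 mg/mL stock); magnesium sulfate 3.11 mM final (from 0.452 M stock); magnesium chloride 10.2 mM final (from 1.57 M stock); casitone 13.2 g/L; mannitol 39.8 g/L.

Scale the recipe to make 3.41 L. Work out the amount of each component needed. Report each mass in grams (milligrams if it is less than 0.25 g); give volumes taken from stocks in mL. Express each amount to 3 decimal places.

Scale factor relative to 1 L: 3.41.
spectinomycin: V = C2·V2/C1 = 69.3 µg/mL × 3410 mL ÷ 75100 µg/mL = 3.147 mL
magnesium sulfate: C1V1 = C2V2 → 3.11 mM × 3410 mL ÷ 452 mM = 23.463 mL
magnesium chloride: C1V1 = C2V2 → 10.2 mM × 3410 mL ÷ 1570 mM = 22.154 mL
casitone: 13.2 g/L × 3.41 L = 45.012 g
mannitol: 39.8 g/L × 3.41 L = 135.718 g

spectinomycin 3.147 mL; magnesium sulfate 23.463 mL; magnesium chloride 22.154 mL; casitone 45.012 g; mannitol 135.718 g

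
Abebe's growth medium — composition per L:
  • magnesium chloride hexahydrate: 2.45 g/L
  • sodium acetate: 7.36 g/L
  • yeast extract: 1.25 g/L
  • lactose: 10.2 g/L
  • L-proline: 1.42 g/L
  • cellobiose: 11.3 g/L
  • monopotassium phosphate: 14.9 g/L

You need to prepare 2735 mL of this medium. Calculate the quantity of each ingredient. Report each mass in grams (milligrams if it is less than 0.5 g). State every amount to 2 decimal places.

Target volume = 2735 mL = 2.735 L.
magnesium chloride hexahydrate: 2.45 g/L × 2.735 L = 6.70 g
sodium acetate: 7.36 g/L × 2.735 L = 20.13 g
yeast extract: 1.25 g/L × 2.735 L = 3.42 g
lactose: 10.2 g/L × 2.735 L = 27.90 g
L-proline: 1.42 g/L × 2.735 L = 3.88 g
cellobiose: 11.3 g/L × 2.735 L = 30.91 g
monopotassium phosphate: 14.9 g/L × 2.735 L = 40.75 g

magnesium chloride hexahydrate 6.70 g; sodium acetate 20.13 g; yeast extract 3.42 g; lactose 27.90 g; L-proline 3.88 g; cellobiose 30.91 g; monopotassium phosphate 40.75 g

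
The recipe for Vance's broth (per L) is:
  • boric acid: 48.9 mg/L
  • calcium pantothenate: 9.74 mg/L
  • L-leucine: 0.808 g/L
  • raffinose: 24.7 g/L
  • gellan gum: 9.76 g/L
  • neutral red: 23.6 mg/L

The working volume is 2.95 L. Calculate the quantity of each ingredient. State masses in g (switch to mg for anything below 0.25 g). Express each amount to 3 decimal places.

boric acid 144.255 mg; calcium pantothenate 28.733 mg; L-leucine 2.384 g; raffinose 72.865 g; gellan gum 28.792 g; neutral red 69.620 mg

Scale factor relative to 1 L: 2.95.
boric acid: 48.9 mg/L × 2.95 L = 144.255 mg
calcium pantothenate: 9.74 mg/L × 2.95 L = 28.733 mg
L-leucine: 0.808 g/L × 2.95 L = 2.384 g
raffinose: 24.7 g/L × 2.95 L = 72.865 g
gellan gum: 9.76 g/L × 2.95 L = 28.792 g
neutral red: 23.6 mg/L × 2.95 L = 69.620 mg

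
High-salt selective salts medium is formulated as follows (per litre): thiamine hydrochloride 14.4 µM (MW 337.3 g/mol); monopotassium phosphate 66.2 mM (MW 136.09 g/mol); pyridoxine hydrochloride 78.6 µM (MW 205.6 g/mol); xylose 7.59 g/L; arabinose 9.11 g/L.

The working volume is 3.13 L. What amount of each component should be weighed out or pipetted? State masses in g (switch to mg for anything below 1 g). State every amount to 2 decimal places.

Working volume: 3.13 L.
thiamine hydrochloride: 14.4 µmol/L × 337.3 g/mol × 3.13 L ÷ 1000 = 15.20 mg
monopotassium phosphate: 66.2 mmol/L × 136.09 g/mol × 3.13 L ÷ 1000 = 28.20 g
pyridoxine hydrochloride: 78.6 µmol/L × 205.6 g/mol × 3.13 L ÷ 1000 = 50.58 mg
xylose: 7.59 g/L × 3.13 L = 23.76 g
arabinose: 9.11 g/L × 3.13 L = 28.51 g

thiamine hydrochloride 15.20 mg; monopotassium phosphate 28.20 g; pyridoxine hydrochloride 50.58 mg; xylose 23.76 g; arabinose 28.51 g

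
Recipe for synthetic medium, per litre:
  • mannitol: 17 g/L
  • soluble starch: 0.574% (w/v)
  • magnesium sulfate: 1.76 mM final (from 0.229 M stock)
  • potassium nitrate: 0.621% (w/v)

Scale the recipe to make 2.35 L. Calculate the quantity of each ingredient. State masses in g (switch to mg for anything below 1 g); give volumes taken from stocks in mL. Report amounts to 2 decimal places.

mannitol 39.95 g; soluble starch 13.49 g; magnesium sulfate 18.06 mL; potassium nitrate 14.59 g

Working volume: 2.35 L.
mannitol: 17 g/L × 2.35 L = 39.95 g
soluble starch: 0.574% w/v = 5.74 g/L → 5.74 × 2.35 L = 13.49 g
magnesium sulfate: V = C2·V2/C1 = 1.76 mM × 2350 mL ÷ 229 mM = 18.06 mL
potassium nitrate: 0.621% w/v = 6.21 g/L → 6.21 × 2.35 L = 14.59 g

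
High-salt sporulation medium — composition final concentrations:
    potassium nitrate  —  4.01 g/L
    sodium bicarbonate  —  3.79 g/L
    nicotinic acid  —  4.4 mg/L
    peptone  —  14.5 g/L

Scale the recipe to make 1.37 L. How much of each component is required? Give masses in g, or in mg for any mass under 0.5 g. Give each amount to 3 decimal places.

potassium nitrate 5.494 g; sodium bicarbonate 5.192 g; nicotinic acid 6.028 mg; peptone 19.865 g

Scale factor relative to 1 L: 1.37.
potassium nitrate: 4.01 g/L × 1.37 L = 5.494 g
sodium bicarbonate: 3.79 g/L × 1.37 L = 5.192 g
nicotinic acid: 4.4 mg/L × 1.37 L = 6.028 mg
peptone: 14.5 g/L × 1.37 L = 19.865 g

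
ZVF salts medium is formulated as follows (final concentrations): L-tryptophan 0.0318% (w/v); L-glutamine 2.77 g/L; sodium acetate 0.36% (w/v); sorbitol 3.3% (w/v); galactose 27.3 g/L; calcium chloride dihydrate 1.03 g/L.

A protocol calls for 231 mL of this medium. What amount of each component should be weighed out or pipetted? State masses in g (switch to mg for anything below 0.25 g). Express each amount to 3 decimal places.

Target volume = 231 mL = 0.231 L.
L-tryptophan: 0.0318 g per 100 mL × 231 mL ÷ 100 = 0.073458 g = 73.458 mg
L-glutamine: 2.77 g/L × 0.231 L = 0.640 g
sodium acetate: 0.36% w/v = 3.6 g/L → 3.6 × 0.231 L = 0.832 g
sorbitol: 3.3% w/v = 33 g/L → 33 × 0.231 L = 7.623 g
galactose: 27.3 g/L × 0.231 L = 6.306 g
calcium chloride dihydrate: 1.03 g/L × 0.231 L = 0.23793 g = 237.930 mg

L-tryptophan 73.458 mg; L-glutamine 0.640 g; sodium acetate 0.832 g; sorbitol 7.623 g; galactose 6.306 g; calcium chloride dihydrate 237.930 mg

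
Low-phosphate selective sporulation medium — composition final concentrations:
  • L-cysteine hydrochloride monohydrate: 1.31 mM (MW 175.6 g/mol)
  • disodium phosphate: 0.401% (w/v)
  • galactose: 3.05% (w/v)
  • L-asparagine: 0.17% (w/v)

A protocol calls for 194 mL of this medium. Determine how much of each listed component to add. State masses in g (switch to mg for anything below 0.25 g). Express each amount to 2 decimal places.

L-cysteine hydrochloride monohydrate 44.63 mg; disodium phosphate 0.78 g; galactose 5.92 g; L-asparagine 0.33 g

Working volume: 194 mL = 0.194 L.
L-cysteine hydrochloride monohydrate: 1.31 mmol/L × 175.6 mg/mmol × 0.194 L = 44.63 mg
disodium phosphate: 0.401 g per 100 mL × 194 mL ÷ 100 = 0.78 g
galactose: 3.05% w/v = 30.5 g/L → 30.5 × 0.194 L = 5.92 g
L-asparagine: 0.17% w/v = 1.7 g/L → 1.7 × 0.194 L = 0.33 g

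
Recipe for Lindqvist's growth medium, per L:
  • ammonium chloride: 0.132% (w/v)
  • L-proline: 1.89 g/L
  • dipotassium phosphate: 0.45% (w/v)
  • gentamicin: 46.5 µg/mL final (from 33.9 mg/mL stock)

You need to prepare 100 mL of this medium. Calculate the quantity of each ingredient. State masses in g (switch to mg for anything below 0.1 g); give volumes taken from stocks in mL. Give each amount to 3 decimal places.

Scale factor relative to 1 L: 0.1.
ammonium chloride: 0.132% w/v = 1.32 g/L → 1.32 × 0.1 L = 0.132 g
L-proline: 1.89 g/L × 0.1 L = 0.189 g
dipotassium phosphate: 0.45% w/v = 4.5 g/L → 4.5 × 0.1 L = 0.450 g
gentamicin: V = C2·V2/C1 = 46.5 µg/mL × 100 mL ÷ 33900 µg/mL = 0.137 mL

ammonium chloride 0.132 g; L-proline 0.189 g; dipotassium phosphate 0.450 g; gentamicin 0.137 mL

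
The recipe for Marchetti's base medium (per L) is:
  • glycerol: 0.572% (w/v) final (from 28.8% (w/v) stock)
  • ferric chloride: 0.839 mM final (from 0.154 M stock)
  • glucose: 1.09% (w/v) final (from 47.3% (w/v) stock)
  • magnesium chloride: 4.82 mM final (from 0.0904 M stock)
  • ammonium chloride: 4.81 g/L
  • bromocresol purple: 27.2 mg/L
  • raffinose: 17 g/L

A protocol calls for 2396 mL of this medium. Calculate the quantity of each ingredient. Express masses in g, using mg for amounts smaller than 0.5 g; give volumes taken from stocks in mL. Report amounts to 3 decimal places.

glycerol 47.587 mL; ferric chloride 13.054 mL; glucose 55.214 mL; magnesium chloride 127.751 mL; ammonium chloride 11.525 g; bromocresol purple 65.171 mg; raffinose 40.732 g

Target volume = 2396 mL = 2.396 L.
glycerol: C1V1 = C2V2 → 0.572% ÷ 28.8% × 2396 mL = 47.587 mL
ferric chloride: C1V1 = C2V2 → 0.839 mM × 2396 mL ÷ 154 mM = 13.054 mL
glucose: V = C2·V2/C1 = 1.09% ÷ 47.3% × 2396 mL = 55.214 mL
magnesium chloride: C1V1 = C2V2 → 4.82 mM × 2396 mL ÷ 90.4 mM = 127.751 mL
ammonium chloride: 4.81 g/L × 2.396 L = 11.525 g
bromocresol purple: 27.2 mg/L × 2.396 L = 65.171 mg
raffinose: 17 g/L × 2.396 L = 40.732 g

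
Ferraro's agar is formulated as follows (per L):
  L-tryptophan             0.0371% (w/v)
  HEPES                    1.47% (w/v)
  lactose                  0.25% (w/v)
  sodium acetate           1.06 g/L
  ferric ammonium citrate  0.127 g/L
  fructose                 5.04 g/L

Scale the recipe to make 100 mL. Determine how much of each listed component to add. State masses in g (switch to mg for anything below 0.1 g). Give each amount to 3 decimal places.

L-tryptophan 37.100 mg; HEPES 1.470 g; lactose 0.250 g; sodium acetate 0.106 g; ferric ammonium citrate 12.700 mg; fructose 0.504 g

Target volume = 100 mL = 0.1 L.
L-tryptophan: 0.0371 g per 100 mL × 100 mL ÷ 100 = 0.0371 g = 37.100 mg
HEPES: 1.47 g per 100 mL × 100 mL ÷ 100 = 1.470 g
lactose: 0.25% w/v = 2.5 g/L → 2.5 × 0.1 L = 0.250 g
sodium acetate: 1.06 g/L × 0.1 L = 0.106 g
ferric ammonium citrate: 0.127 g/L × 0.1 L = 0.0127 g = 12.700 mg
fructose: 5.04 g/L × 0.1 L = 0.504 g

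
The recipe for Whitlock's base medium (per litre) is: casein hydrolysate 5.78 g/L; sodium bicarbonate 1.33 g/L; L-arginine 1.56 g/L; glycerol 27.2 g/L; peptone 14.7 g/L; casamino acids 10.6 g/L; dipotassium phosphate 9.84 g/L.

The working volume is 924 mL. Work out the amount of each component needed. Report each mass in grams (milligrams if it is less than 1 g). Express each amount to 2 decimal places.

casein hydrolysate 5.34 g; sodium bicarbonate 1.23 g; L-arginine 1.44 g; glycerol 25.13 g; peptone 13.58 g; casamino acids 9.79 g; dipotassium phosphate 9.09 g

Working volume: 924 mL = 0.924 L.
casein hydrolysate: 5.78 g/L × 0.924 L = 5.34 g
sodium bicarbonate: 1.33 g/L × 0.924 L = 1.23 g
L-arginine: 1.56 g/L × 0.924 L = 1.44 g
glycerol: 27.2 g/L × 0.924 L = 25.13 g
peptone: 14.7 g/L × 0.924 L = 13.58 g
casamino acids: 10.6 g/L × 0.924 L = 9.79 g
dipotassium phosphate: 9.84 g/L × 0.924 L = 9.09 g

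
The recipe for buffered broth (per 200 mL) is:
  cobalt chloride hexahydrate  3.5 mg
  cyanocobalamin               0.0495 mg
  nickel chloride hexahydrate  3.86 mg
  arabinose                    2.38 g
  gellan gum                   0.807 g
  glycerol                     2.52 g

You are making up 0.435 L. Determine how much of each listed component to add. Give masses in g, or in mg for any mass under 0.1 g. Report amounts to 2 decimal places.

Scale factor = 435 mL / 200 mL = 2.175.
cobalt chloride hexahydrate: 3.5 mg × (435 mL / 200 mL) = 7.61 mg
cyanocobalamin: 0.0495 mg × (435 mL / 200 mL) = 0.11 mg
nickel chloride hexahydrate: 3.86 mg × (435 mL / 200 mL) = 8.40 mg
arabinose: 2.38 g × (435 mL / 200 mL) = 5.18 g
gellan gum: 0.807 g × (435 mL / 200 mL) = 1.76 g
glycerol: 2.52 g × (435 mL / 200 mL) = 5.48 g

cobalt chloride hexahydrate 7.61 mg; cyanocobalamin 0.11 mg; nickel chloride hexahydrate 8.40 mg; arabinose 5.18 g; gellan gum 1.76 g; glycerol 5.48 g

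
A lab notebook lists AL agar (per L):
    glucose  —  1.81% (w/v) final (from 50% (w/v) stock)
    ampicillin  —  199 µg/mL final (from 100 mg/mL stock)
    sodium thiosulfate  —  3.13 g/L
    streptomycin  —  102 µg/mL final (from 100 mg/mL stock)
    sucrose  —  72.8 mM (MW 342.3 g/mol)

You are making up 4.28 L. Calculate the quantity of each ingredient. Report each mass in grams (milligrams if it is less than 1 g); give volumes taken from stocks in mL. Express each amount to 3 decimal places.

glucose 154.936 mL; ampicillin 8.517 mL; sodium thiosulfate 13.396 g; streptomycin 4.366 mL; sucrose 106.655 g

Scale factor relative to 1 L: 4.28.
glucose: C1V1 = C2V2 → 1.81% ÷ 50% × 4280 mL = 154.936 mL
ampicillin: V = C2·V2/C1 = 199 µg/mL × 4280 mL ÷ 100000 µg/mL = 8.517 mL
sodium thiosulfate: 3.13 g/L × 4.28 L = 13.396 g
streptomycin: C1V1 = C2V2 → 102 µg/mL × 4280 mL ÷ 100000 µg/mL = 4.366 mL
sucrose: 72.8 mmol/L × 342.3 g/mol × 4.28 L ÷ 1000 = 106.655 g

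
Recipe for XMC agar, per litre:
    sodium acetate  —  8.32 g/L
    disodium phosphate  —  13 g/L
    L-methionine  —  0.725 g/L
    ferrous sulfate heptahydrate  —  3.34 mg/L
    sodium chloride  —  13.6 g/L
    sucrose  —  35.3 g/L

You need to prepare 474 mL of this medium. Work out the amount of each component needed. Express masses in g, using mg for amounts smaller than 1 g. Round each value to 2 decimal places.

Working volume: 474 mL = 0.474 L.
sodium acetate: 8.32 g/L × 0.474 L = 3.94 g
disodium phosphate: 13 g/L × 0.474 L = 6.16 g
L-methionine: 0.725 g/L × 0.474 L = 0.34365 g = 343.65 mg
ferrous sulfate heptahydrate: 3.34 mg/L × 0.474 L = 1.58 mg
sodium chloride: 13.6 g/L × 0.474 L = 6.45 g
sucrose: 35.3 g/L × 0.474 L = 16.73 g

sodium acetate 3.94 g; disodium phosphate 6.16 g; L-methionine 343.65 mg; ferrous sulfate heptahydrate 1.58 mg; sodium chloride 6.45 g; sucrose 16.73 g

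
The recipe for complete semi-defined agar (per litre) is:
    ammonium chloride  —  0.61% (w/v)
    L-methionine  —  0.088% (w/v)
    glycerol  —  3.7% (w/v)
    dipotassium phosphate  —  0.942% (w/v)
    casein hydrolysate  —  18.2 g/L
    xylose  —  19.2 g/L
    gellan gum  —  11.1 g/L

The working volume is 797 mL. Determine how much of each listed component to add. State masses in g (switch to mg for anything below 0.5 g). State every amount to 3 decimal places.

Working volume: 797 mL = 0.797 L.
ammonium chloride: 0.61 g per 100 mL × 797 mL ÷ 100 = 4.862 g
L-methionine: 0.088 g per 100 mL × 797 mL ÷ 100 = 0.701 g
glycerol: 3.7 g per 100 mL × 797 mL ÷ 100 = 29.489 g
dipotassium phosphate: 0.942 g per 100 mL × 797 mL ÷ 100 = 7.508 g
casein hydrolysate: 18.2 g/L × 0.797 L = 14.505 g
xylose: 19.2 g/L × 0.797 L = 15.302 g
gellan gum: 11.1 g/L × 0.797 L = 8.847 g

ammonium chloride 4.862 g; L-methionine 0.701 g; glycerol 29.489 g; dipotassium phosphate 7.508 g; casein hydrolysate 14.505 g; xylose 15.302 g; gellan gum 8.847 g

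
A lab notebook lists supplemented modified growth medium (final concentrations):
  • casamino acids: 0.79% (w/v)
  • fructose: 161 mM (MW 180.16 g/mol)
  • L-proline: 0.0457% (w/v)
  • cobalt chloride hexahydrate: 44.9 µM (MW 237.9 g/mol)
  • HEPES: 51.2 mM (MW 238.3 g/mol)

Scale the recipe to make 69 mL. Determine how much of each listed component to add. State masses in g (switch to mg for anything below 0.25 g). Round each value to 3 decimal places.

Scale factor relative to 1 L: 0.069.
casamino acids: 0.79% w/v = 7.9 g/L → 7.9 × 0.069 L = 0.545 g
fructose: 161 mmol/L × 180.16 g/mol × 0.069 L ÷ 1000 = 2.001 g
L-proline: 0.0457 g per 100 mL × 69 mL ÷ 100 = 0.031533 g = 31.533 mg
cobalt chloride hexahydrate: 44.9 µmol/L × 237.9 g/mol × 0.069 L ÷ 1000 = 0.737 mg
HEPES: 51.2 mmol/L × 238.3 g/mol × 0.069 L ÷ 1000 = 0.842 g

casamino acids 0.545 g; fructose 2.001 g; L-proline 31.533 mg; cobalt chloride hexahydrate 0.737 mg; HEPES 0.842 g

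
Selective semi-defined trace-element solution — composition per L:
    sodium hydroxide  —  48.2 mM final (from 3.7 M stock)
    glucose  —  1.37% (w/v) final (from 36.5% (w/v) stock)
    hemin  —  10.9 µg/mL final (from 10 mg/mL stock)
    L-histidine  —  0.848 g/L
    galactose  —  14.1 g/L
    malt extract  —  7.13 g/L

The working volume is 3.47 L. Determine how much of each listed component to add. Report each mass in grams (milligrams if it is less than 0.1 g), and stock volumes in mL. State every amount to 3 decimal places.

sodium hydroxide 45.204 mL; glucose 130.244 mL; hemin 3.782 mL; L-histidine 2.943 g; galactose 48.927 g; malt extract 24.741 g

Working volume: 3.47 L.
sodium hydroxide: V = C2·V2/C1 = 48.2 mM × 3470 mL ÷ 3700 mM = 45.204 mL
glucose: V = C2·V2/C1 = 1.37% ÷ 36.5% × 3470 mL = 130.244 mL
hemin: C1V1 = C2V2 → 10.9 µg/mL × 3470 mL ÷ 10000 µg/mL = 3.782 mL
L-histidine: 0.848 g/L × 3.47 L = 2.943 g
galactose: 14.1 g/L × 3.47 L = 48.927 g
malt extract: 7.13 g/L × 3.47 L = 24.741 g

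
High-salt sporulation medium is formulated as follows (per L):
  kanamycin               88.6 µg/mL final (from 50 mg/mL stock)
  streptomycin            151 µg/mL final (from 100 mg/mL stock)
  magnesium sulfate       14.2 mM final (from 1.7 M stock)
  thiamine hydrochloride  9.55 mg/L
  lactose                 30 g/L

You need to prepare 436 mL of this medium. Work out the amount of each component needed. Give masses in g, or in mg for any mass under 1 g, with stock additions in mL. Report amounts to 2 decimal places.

kanamycin 0.77 mL; streptomycin 0.66 mL; magnesium sulfate 3.64 mL; thiamine hydrochloride 4.16 mg; lactose 13.08 g

Target volume = 436 mL = 0.436 L.
kanamycin: C1V1 = C2V2 → 88.6 µg/mL × 436 mL ÷ 50000 µg/mL = 0.77 mL
streptomycin: V = C2·V2/C1 = 151 µg/mL × 436 mL ÷ 100000 µg/mL = 0.66 mL
magnesium sulfate: V = C2·V2/C1 = 14.2 mM × 436 mL ÷ 1700 mM = 3.64 mL
thiamine hydrochloride: 9.55 mg/L × 0.436 L = 4.16 mg
lactose: 30 g/L × 0.436 L = 13.08 g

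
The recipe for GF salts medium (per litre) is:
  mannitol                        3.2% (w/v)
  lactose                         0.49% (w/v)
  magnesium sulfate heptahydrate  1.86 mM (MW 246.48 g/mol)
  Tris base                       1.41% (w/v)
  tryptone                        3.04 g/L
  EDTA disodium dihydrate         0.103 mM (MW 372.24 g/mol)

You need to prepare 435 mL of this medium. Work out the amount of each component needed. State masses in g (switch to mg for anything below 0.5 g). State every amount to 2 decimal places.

mannitol 13.92 g; lactose 2.13 g; magnesium sulfate heptahydrate 199.43 mg; Tris base 6.13 g; tryptone 1.32 g; EDTA disodium dihydrate 16.68 mg

Scale factor relative to 1 L: 0.435.
mannitol: 3.2% w/v = 32 g/L → 32 × 0.435 L = 13.92 g
lactose: 0.49 g per 100 mL × 435 mL ÷ 100 = 2.13 g
magnesium sulfate heptahydrate: 1.86 mmol/L × 246.48 mg/mmol × 0.435 L = 199.43 mg
Tris base: 1.41% w/v = 14.1 g/L → 14.1 × 0.435 L = 6.13 g
tryptone: 3.04 g/L × 0.435 L = 1.32 g
EDTA disodium dihydrate: 0.103 mmol/L × 372.24 mg/mmol × 0.435 L = 16.68 mg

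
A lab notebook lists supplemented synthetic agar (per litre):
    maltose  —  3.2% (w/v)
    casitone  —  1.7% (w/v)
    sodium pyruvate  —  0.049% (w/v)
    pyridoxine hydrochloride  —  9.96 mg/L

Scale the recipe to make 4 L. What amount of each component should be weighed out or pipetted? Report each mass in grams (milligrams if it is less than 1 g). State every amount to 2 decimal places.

maltose 128.00 g; casitone 68.00 g; sodium pyruvate 1.96 g; pyridoxine hydrochloride 39.84 mg

Scale factor relative to 1 L: 4.
maltose: 3.2% w/v = 32 g/L → 32 × 4 L = 128.00 g
casitone: 1.7% w/v = 17 g/L → 17 × 4 L = 68.00 g
sodium pyruvate: 0.049% w/v = 0.49 g/L → 0.49 × 4 L = 1.96 g
pyridoxine hydrochloride: 9.96 mg/L × 4 L = 39.84 mg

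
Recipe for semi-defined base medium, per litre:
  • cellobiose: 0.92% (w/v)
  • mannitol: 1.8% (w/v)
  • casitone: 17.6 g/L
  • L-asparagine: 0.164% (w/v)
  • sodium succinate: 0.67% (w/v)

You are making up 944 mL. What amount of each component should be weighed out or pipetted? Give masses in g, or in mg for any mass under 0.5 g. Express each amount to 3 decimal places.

cellobiose 8.685 g; mannitol 16.992 g; casitone 16.614 g; L-asparagine 1.548 g; sodium succinate 6.325 g

Working volume: 944 mL = 0.944 L.
cellobiose: 0.92% w/v = 9.2 g/L → 9.2 × 0.944 L = 8.685 g
mannitol: 1.8 g per 100 mL × 944 mL ÷ 100 = 16.992 g
casitone: 17.6 g/L × 0.944 L = 16.614 g
L-asparagine: 0.164 g per 100 mL × 944 mL ÷ 100 = 1.548 g
sodium succinate: 0.67% w/v = 6.7 g/L → 6.7 × 0.944 L = 6.325 g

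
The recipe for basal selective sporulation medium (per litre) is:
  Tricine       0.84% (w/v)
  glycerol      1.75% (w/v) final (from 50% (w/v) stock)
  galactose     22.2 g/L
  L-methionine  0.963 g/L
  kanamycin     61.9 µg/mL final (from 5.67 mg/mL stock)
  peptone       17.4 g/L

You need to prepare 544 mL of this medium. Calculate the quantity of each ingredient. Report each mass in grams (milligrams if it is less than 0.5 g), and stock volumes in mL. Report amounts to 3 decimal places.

Tricine 4.570 g; glycerol 19.040 mL; galactose 12.077 g; L-methionine 0.524 g; kanamycin 5.939 mL; peptone 9.466 g

Scale factor relative to 1 L: 0.544.
Tricine: 0.84% w/v = 8.4 g/L → 8.4 × 0.544 L = 4.570 g
glycerol: dilute stock: 1.75% ÷ 50% × 544 mL = 19.040 mL
galactose: 22.2 g/L × 0.544 L = 12.077 g
L-methionine: 0.963 g/L × 0.544 L = 0.524 g
kanamycin: V = C2·V2/C1 = 61.9 µg/mL × 544 mL ÷ 5670 µg/mL = 5.939 mL
peptone: 17.4 g/L × 0.544 L = 9.466 g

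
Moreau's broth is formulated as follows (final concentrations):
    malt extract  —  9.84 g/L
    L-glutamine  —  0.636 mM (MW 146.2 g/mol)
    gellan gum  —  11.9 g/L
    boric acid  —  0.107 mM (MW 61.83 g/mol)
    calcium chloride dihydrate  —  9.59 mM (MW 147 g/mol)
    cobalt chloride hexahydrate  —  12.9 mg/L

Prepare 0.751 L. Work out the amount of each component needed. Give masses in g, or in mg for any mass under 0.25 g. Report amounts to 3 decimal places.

malt extract 7.390 g; L-glutamine 69.830 mg; gellan gum 8.937 g; boric acid 4.968 mg; calcium chloride dihydrate 1.059 g; cobalt chloride hexahydrate 9.688 mg

Scale factor relative to 1 L: 0.751.
malt extract: 9.84 g/L × 0.751 L = 7.390 g
L-glutamine: 0.636 mmol/L × 146.2 mg/mmol × 0.751 L = 69.830 mg
gellan gum: 11.9 g/L × 0.751 L = 8.937 g
boric acid: 0.107 mmol/L × 61.83 mg/mmol × 0.751 L = 4.968 mg
calcium chloride dihydrate: 9.59 mmol/L × 147 g/mol × 0.751 L ÷ 1000 = 1.059 g
cobalt chloride hexahydrate: 12.9 mg/L × 0.751 L = 9.688 mg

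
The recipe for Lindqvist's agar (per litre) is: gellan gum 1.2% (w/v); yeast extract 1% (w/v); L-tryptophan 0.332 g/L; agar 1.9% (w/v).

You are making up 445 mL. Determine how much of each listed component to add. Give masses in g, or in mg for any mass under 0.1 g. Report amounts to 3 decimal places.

Scale factor relative to 1 L: 0.445.
gellan gum: 1.2 g per 100 mL × 445 mL ÷ 100 = 5.340 g
yeast extract: 1% w/v = 10 g/L → 10 × 0.445 L = 4.450 g
L-tryptophan: 0.332 g/L × 0.445 L = 0.148 g
agar: 1.9% w/v = 19 g/L → 19 × 0.445 L = 8.455 g

gellan gum 5.340 g; yeast extract 4.450 g; L-tryptophan 0.148 g; agar 8.455 g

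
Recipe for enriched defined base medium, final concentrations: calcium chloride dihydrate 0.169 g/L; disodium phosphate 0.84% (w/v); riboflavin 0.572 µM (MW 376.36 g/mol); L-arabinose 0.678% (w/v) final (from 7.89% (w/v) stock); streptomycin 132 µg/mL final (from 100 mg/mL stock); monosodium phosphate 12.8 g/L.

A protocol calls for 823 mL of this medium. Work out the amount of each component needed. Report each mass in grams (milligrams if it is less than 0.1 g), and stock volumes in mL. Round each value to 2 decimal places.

Working volume: 823 mL = 0.823 L.
calcium chloride dihydrate: 0.169 g/L × 0.823 L = 0.14 g
disodium phosphate: 0.84 g per 100 mL × 823 mL ÷ 100 = 6.91 g
riboflavin: 0.572 µmol/L × 376.36 g/mol × 0.823 L ÷ 1000 = 0.18 mg
L-arabinose: V = C2·V2/C1 = 0.678% ÷ 7.89% × 823 mL = 70.72 mL
streptomycin: V = C2·V2/C1 = 132 µg/mL × 823 mL ÷ 100000 µg/mL = 1.09 mL
monosodium phosphate: 12.8 g/L × 0.823 L = 10.53 g

calcium chloride dihydrate 0.14 g; disodium phosphate 6.91 g; riboflavin 0.18 mg; L-arabinose 70.72 mL; streptomycin 1.09 mL; monosodium phosphate 10.53 g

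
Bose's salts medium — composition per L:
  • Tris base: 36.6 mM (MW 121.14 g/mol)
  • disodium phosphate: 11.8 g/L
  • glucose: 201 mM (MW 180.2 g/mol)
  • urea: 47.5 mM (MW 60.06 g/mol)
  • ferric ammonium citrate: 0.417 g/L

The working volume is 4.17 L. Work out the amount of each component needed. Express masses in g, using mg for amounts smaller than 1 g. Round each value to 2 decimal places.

Working volume: 4.17 L.
Tris base: 36.6 mmol/L × 121.14 g/mol × 4.17 L ÷ 1000 = 18.49 g
disodium phosphate: 11.8 g/L × 4.17 L = 49.21 g
glucose: 201 mmol/L × 180.2 g/mol × 4.17 L ÷ 1000 = 151.04 g
urea: 47.5 mmol/L × 60.06 g/mol × 4.17 L ÷ 1000 = 11.90 g
ferric ammonium citrate: 0.417 g/L × 4.17 L = 1.74 g

Tris base 18.49 g; disodium phosphate 49.21 g; glucose 151.04 g; urea 11.90 g; ferric ammonium citrate 1.74 g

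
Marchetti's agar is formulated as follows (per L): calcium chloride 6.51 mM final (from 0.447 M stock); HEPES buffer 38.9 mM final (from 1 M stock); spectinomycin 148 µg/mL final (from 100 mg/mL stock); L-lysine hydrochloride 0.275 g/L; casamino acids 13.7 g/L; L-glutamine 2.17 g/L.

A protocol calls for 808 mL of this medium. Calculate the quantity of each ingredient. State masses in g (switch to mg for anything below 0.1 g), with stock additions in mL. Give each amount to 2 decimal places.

calcium chloride 11.77 mL; HEPES buffer 31.43 mL; spectinomycin 1.20 mL; L-lysine hydrochloride 0.22 g; casamino acids 11.07 g; L-glutamine 1.75 g

Working volume: 808 mL = 0.808 L.
calcium chloride: V = C2·V2/C1 = 6.51 mM × 808 mL ÷ 447 mM = 11.77 mL
HEPES buffer: dilute stock: 38.9 mM × 808 mL ÷ 1000 mM = 31.43 mL
spectinomycin: dilute stock: 148 µg/mL × 808 mL ÷ 100000 µg/mL = 1.20 mL
L-lysine hydrochloride: 0.275 g/L × 0.808 L = 0.22 g
casamino acids: 13.7 g/L × 0.808 L = 11.07 g
L-glutamine: 2.17 g/L × 0.808 L = 1.75 g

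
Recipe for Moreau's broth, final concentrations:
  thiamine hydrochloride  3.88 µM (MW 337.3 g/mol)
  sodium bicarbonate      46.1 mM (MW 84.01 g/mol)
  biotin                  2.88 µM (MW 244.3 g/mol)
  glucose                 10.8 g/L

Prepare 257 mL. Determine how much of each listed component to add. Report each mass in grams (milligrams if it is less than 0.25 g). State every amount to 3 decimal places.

Scale factor relative to 1 L: 0.257.
thiamine hydrochloride: 3.88 µmol/L × 337.3 g/mol × 0.257 L ÷ 1000 = 0.336 mg
sodium bicarbonate: 46.1 mmol/L × 84.01 g/mol × 0.257 L ÷ 1000 = 0.995 g
biotin: 2.88 µmol/L × 244.3 g/mol × 0.257 L ÷ 1000 = 0.181 mg
glucose: 10.8 g/L × 0.257 L = 2.776 g

thiamine hydrochloride 0.336 mg; sodium bicarbonate 0.995 g; biotin 0.181 mg; glucose 2.776 g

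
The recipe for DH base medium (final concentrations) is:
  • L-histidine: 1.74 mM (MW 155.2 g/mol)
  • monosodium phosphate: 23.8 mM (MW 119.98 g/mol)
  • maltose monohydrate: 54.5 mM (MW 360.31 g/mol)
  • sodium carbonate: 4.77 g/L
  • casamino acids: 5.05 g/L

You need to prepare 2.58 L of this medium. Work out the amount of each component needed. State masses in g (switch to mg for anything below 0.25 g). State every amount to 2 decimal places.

L-histidine 0.70 g; monosodium phosphate 7.37 g; maltose monohydrate 50.66 g; sodium carbonate 12.31 g; casamino acids 13.03 g

Scale factor relative to 1 L: 2.58.
L-histidine: 1.74 mmol/L × 155.2 g/mol × 2.58 L ÷ 1000 = 0.70 g
monosodium phosphate: 23.8 mmol/L × 119.98 g/mol × 2.58 L ÷ 1000 = 7.37 g
maltose monohydrate: 54.5 mmol/L × 360.31 g/mol × 2.58 L ÷ 1000 = 50.66 g
sodium carbonate: 4.77 g/L × 2.58 L = 12.31 g
casamino acids: 5.05 g/L × 2.58 L = 13.03 g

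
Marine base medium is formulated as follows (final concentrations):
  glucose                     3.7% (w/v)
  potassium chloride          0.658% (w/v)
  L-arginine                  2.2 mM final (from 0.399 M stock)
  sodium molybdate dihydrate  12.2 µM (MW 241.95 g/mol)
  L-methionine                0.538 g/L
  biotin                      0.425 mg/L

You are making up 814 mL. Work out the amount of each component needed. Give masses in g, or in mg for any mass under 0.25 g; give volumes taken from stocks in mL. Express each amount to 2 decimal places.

glucose 30.12 g; potassium chloride 5.36 g; L-arginine 4.49 mL; sodium molybdate dihydrate 2.40 mg; L-methionine 0.44 g; biotin 0.35 mg

Target volume = 814 mL = 0.814 L.
glucose: 3.7 g per 100 mL × 814 mL ÷ 100 = 30.12 g
potassium chloride: 0.658 g per 100 mL × 814 mL ÷ 100 = 5.36 g
L-arginine: dilute stock: 2.2 mM × 814 mL ÷ 399 mM = 4.49 mL
sodium molybdate dihydrate: 12.2 µmol/L × 241.95 g/mol × 0.814 L ÷ 1000 = 2.40 mg
L-methionine: 0.538 g/L × 0.814 L = 0.44 g
biotin: 0.425 mg/L × 0.814 L = 0.35 mg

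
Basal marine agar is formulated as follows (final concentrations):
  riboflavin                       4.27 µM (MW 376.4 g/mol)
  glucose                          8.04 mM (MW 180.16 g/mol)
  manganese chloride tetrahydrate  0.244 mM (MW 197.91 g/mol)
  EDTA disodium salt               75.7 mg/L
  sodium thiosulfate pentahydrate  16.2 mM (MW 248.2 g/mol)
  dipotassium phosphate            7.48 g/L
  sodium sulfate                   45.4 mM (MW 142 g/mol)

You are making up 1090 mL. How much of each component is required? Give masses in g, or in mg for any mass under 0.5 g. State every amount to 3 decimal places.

riboflavin 1.752 mg; glucose 1.579 g; manganese chloride tetrahydrate 52.636 mg; EDTA disodium salt 82.513 mg; sodium thiosulfate pentahydrate 4.383 g; dipotassium phosphate 8.153 g; sodium sulfate 7.027 g

Scale factor relative to 1 L: 1.09.
riboflavin: 4.27 µmol/L × 376.4 g/mol × 1.09 L ÷ 1000 = 1.752 mg
glucose: 8.04 mmol/L × 180.16 g/mol × 1.09 L ÷ 1000 = 1.579 g
manganese chloride tetrahydrate: 0.244 mmol/L × 197.91 mg/mmol × 1.09 L = 52.636 mg
EDTA disodium salt: 75.7 mg/L × 1.09 L = 82.513 mg
sodium thiosulfate pentahydrate: 16.2 mmol/L × 248.2 g/mol × 1.09 L ÷ 1000 = 4.383 g
dipotassium phosphate: 7.48 g/L × 1.09 L = 8.153 g
sodium sulfate: 45.4 mmol/L × 142 g/mol × 1.09 L ÷ 1000 = 7.027 g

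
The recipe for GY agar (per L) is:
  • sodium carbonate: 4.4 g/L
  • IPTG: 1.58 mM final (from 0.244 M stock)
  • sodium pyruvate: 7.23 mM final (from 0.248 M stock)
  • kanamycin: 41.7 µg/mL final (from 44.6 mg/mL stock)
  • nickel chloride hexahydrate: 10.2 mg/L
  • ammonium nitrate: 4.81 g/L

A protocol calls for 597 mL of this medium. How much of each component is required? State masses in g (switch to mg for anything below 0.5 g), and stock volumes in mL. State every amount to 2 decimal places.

Scale factor relative to 1 L: 0.597.
sodium carbonate: 4.4 g/L × 0.597 L = 2.63 g
IPTG: dilute stock: 1.58 mM × 597 mL ÷ 244 mM = 3.87 mL
sodium pyruvate: dilute stock: 7.23 mM × 597 mL ÷ 248 mM = 17.40 mL
kanamycin: dilute stock: 41.7 µg/mL × 597 mL ÷ 44600 µg/mL = 0.56 mL
nickel chloride hexahydrate: 10.2 mg/L × 0.597 L = 6.09 mg
ammonium nitrate: 4.81 g/L × 0.597 L = 2.87 g

sodium carbonate 2.63 g; IPTG 3.87 mL; sodium pyruvate 17.40 mL; kanamycin 0.56 mL; nickel chloride hexahydrate 6.09 mg; ammonium nitrate 2.87 g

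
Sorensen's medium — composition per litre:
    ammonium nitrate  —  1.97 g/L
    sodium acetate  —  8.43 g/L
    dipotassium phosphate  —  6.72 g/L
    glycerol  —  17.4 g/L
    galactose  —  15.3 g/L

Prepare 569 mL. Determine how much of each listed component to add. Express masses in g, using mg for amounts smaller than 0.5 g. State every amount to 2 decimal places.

ammonium nitrate 1.12 g; sodium acetate 4.80 g; dipotassium phosphate 3.82 g; glycerol 9.90 g; galactose 8.71 g

Scale factor relative to 1 L: 0.569.
ammonium nitrate: 1.97 g/L × 0.569 L = 1.12 g
sodium acetate: 8.43 g/L × 0.569 L = 4.80 g
dipotassium phosphate: 6.72 g/L × 0.569 L = 3.82 g
glycerol: 17.4 g/L × 0.569 L = 9.90 g
galactose: 15.3 g/L × 0.569 L = 8.71 g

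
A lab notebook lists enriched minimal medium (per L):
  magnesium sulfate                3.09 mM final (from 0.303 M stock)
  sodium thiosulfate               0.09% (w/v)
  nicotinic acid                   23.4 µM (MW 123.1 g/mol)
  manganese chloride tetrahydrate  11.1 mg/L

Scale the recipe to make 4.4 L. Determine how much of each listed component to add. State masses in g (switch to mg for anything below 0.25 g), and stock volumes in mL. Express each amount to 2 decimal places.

Scale factor relative to 1 L: 4.4.
magnesium sulfate: C1V1 = C2V2 → 3.09 mM × 4400 mL ÷ 303 mM = 44.87 mL
sodium thiosulfate: 0.09% w/v = 0.9 g/L → 0.9 × 4.4 L = 3.96 g
nicotinic acid: 23.4 µmol/L × 123.1 g/mol × 4.4 L ÷ 1000 = 12.67 mg
manganese chloride tetrahydrate: 11.1 mg/L × 4.4 L = 48.84 mg

magnesium sulfate 44.87 mL; sodium thiosulfate 3.96 g; nicotinic acid 12.67 mg; manganese chloride tetrahydrate 48.84 mg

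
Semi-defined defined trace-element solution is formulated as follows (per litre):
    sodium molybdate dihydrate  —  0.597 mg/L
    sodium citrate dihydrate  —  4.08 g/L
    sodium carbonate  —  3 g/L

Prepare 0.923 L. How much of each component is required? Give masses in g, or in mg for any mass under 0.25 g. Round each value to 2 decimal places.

sodium molybdate dihydrate 0.55 mg; sodium citrate dihydrate 3.77 g; sodium carbonate 2.77 g

Scale factor relative to 1 L: 0.923.
sodium molybdate dihydrate: 0.597 mg/L × 0.923 L = 0.55 mg
sodium citrate dihydrate: 4.08 g/L × 0.923 L = 3.77 g
sodium carbonate: 3 g/L × 0.923 L = 2.77 g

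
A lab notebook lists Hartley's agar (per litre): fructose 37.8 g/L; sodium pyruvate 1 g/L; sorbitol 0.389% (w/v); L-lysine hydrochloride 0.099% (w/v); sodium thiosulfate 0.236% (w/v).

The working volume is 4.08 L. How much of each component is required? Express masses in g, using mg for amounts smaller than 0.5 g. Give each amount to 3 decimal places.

Working volume: 4.08 L.
fructose: 37.8 g/L × 4.08 L = 154.224 g
sodium pyruvate: 1 g/L × 4.08 L = 4.080 g
sorbitol: 0.389 g per 100 mL × 4080 mL ÷ 100 = 15.871 g
L-lysine hydrochloride: 0.099% w/v = 0.99 g/L → 0.99 × 4.08 L = 4.039 g
sodium thiosulfate: 0.236 g per 100 mL × 4080 mL ÷ 100 = 9.629 g

fructose 154.224 g; sodium pyruvate 4.080 g; sorbitol 15.871 g; L-lysine hydrochloride 4.039 g; sodium thiosulfate 9.629 g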